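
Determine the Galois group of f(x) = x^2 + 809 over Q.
Gal(K/Q) = Z/2Z (cyclic of order 2)

x^2 + 809 is irreducible over Q since -809 is not a rational square. The splitting field Q(sqrt(-809)) has degree 2 over Q, and its unique nontrivial automorphism is sqrt(-809) ↦ -sqrt(-809). Hence Gal(Q(sqrt(-809))/Q) = Z/2Z.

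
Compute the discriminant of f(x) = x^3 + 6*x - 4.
Δ = -1296

For a depressed cubic x^3 + p x + q the discriminant is Δ = -4 p^3 - 27 q^2 = -4*(6)^3 - 27*(-4)^2 = -864 - 432 = -1296.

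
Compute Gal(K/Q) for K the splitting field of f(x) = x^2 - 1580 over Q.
Gal(K/Q) = Z/2Z (cyclic of order 2)

x^2 - 1580 is irreducible over Q since 1580 is not a rational square. The splitting field Q(sqrt(1580)) has degree 2 over Q, and its unique nontrivial automorphism is sqrt(1580) ↦ -sqrt(1580). Hence Gal(Q(sqrt(1580))/Q) = Z/2Z.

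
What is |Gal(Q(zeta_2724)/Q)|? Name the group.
|Gal(Q(zeta_2724)/Q)| = phi(2724) = 904; group ≅ (Z/2724Z)^* ≅ Z/2Z × Z/2Z × Z/226Z

The n-th cyclotomic polynomial Φ_2724(x) is the minimal polynomial of zeta_2724 over Q and has degree phi(2724) = 904. So Q(zeta_2724) is a degree-904 Galois extension with Galois group (Z/2724Z)^*. By CRT, (Z/2724Z)^* ≅ (Z/4Z)^* × (Z/3Z)^* × (Z/227Z)^*. Each prime-power unit group is (Z/4Z)^* ≅ Z/2Z; (Z/3Z)^* ≅ Z/2Z; (Z/227Z)^* ≅ Z/226Z. Hence Gal(Q(zeta_2724)/Q) ≅ Z/2Z × Z/2Z × Z/226Z.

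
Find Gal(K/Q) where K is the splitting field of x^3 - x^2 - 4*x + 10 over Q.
Gal(K/Q) = S_3 (symmetric group of order 6)

Compute the discriminant of x^3 + (-1)*x^2 + (-4)*x + (10): Δ = -1668. Since Δ is not a rational square, the Galois group is not contained in A_3; it must be the full S_3 (irreducibility of the cubic rules out anything smaller).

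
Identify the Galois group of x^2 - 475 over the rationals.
Gal(K/Q) = Z/2Z (cyclic of order 2)

x^2 - 475 is irreducible over Q since 475 is not a rational square. The splitting field Q(sqrt(475)) has degree 2 over Q, and its unique nontrivial automorphism is sqrt(475) ↦ -sqrt(475). Hence Gal(Q(sqrt(475))/Q) = Z/2Z.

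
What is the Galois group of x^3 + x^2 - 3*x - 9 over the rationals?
Gal(K/Q) = S_3 (symmetric group of order 6)

Compute the discriminant of x^3 + (1)*x^2 + (-3)*x + (-9): Δ = -1548. Since Δ is not a rational square, the Galois group is not contained in A_3; it must be the full S_3 (irreducibility of the cubic rules out anything smaller).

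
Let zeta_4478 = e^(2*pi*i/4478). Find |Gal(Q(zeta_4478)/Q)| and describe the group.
|Gal(Q(zeta_4478)/Q)| = phi(4478) = 2238; group ≅ (Z/4478Z)^* ≅ Z/2238Z

The n-th cyclotomic polynomial Φ_4478(x) is the minimal polynomial of zeta_4478 over Q and has degree phi(4478) = 2238. So Q(zeta_4478) is a degree-2238 Galois extension with Galois group (Z/4478Z)^*. By CRT, (Z/4478Z)^* ≅ (Z/2Z)^* × (Z/2239Z)^*. Each prime-power unit group is (Z/2Z)^* ≅ trivial group (order 1); (Z/2239Z)^* ≅ Z/2238Z. Hence Gal(Q(zeta_4478)/Q) ≅ Z/2238Z.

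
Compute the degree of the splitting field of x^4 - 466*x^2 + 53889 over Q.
[K:Q] = 4

f factors as (x^2 - 213)(x^2 - 253); the splitting field is K = Q(sqrt(213), sqrt(253)). Since 213, 253, and 53889 are all non-squares in Q, the three subfields Q(sqrt(213)), Q(sqrt(253)), Q(sqrt(53889)) are distinct degree-2 extensions, so [K:Q] = 4 (Klein four Galois group).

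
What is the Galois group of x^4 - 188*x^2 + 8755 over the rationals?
Gal(K/Q) = V_4 (Klein four-group, Z/2Z × Z/2Z)

f factors as (x^2 - 103)(x^2 - 85), so the splitting field is K = Q(sqrt(103), sqrt(85)). The elements 103, 85, 8755 are all non-squares in Q, so sqrt(103) and sqrt(85) generate independent quadratic extensions. Thus [K:Q] = 4 and Gal(K/Q) is generated by the two order-2 automorphisms sqrt(103) ↦ -sqrt(103) and sqrt(85) ↦ -sqrt(85), giving V_4.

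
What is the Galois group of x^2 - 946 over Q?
Gal(K/Q) = Z/2Z (cyclic of order 2)

x^2 - 946 is irreducible over Q since 946 is not a rational square. The splitting field Q(sqrt(946)) has degree 2 over Q, and its unique nontrivial automorphism is sqrt(946) ↦ -sqrt(946). Hence Gal(Q(sqrt(946))/Q) = Z/2Z.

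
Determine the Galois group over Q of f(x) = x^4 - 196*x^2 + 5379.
Gal(K/Q) = V_4 (Klein four-group, Z/2Z × Z/2Z)

f factors as (x^2 - 163)(x^2 - 33), so the splitting field is K = Q(sqrt(163), sqrt(33)). The elements 163, 33, 5379 are all non-squares in Q, so sqrt(163) and sqrt(33) generate independent quadratic extensions. Thus [K:Q] = 4 and Gal(K/Q) is generated by the two order-2 automorphisms sqrt(163) ↦ -sqrt(163) and sqrt(33) ↦ -sqrt(33), giving V_4.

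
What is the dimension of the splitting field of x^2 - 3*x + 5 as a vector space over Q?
[K:Q] = 2

The discriminant of x^2 + (-3)*x + (5) is b^2 - 4c = 9 - (20) = -11. Since -11 is not a perfect square in Q, the polynomial is irreducible over Q. Its two roots generate a degree-2 extension, so [K:Q] = 2.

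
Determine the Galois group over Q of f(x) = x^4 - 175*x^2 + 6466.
Gal(K/Q) = V_4 (Klein four-group, Z/2Z × Z/2Z)

f factors as (x^2 - 53)(x^2 - 122), so the splitting field is K = Q(sqrt(53), sqrt(122)). The elements 53, 122, 6466 are all non-squares in Q, so sqrt(53) and sqrt(122) generate independent quadratic extensions. Thus [K:Q] = 4 and Gal(K/Q) is generated by the two order-2 automorphisms sqrt(53) ↦ -sqrt(53) and sqrt(122) ↦ -sqrt(122), giving V_4.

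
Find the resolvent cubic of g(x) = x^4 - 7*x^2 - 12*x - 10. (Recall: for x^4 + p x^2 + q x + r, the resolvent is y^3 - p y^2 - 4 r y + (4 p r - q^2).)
h(y) = y^3 + 7*y^2 + 40*y + 136

Identify coefficients: p = -7, q = -12, r = -10.
Plug into h(y) = y^3 - p y^2 - 4 r y + (4 p r - q^2):
  h(y) = y^3 - (-7) y^2 - 4*(-10) y + (4*(-7)*(-10) - (-12)^2)
       = y^3 + (7) y^2 + (40) y + (136).
Simplifying: h(y) = y^3 + 7*y^2 + 40*y + 136.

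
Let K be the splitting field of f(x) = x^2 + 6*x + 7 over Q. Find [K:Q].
[K:Q] = 2

The discriminant of x^2 + (6)*x + (7) is b^2 - 4c = 36 - (28) = 8. Since 8 is not a perfect square in Q, the polynomial is irreducible over Q. Its two roots generate a degree-2 extension, so [K:Q] = 2.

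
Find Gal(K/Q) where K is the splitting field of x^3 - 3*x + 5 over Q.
Gal(K/Q) = S_3 (symmetric group of order 6)

Compute the discriminant of x^3 + (0)*x^2 + (-3)*x + (5): Δ = -567. Since Δ is not a rational square, the Galois group is not contained in A_3; it must be the full S_3 (irreducibility of the cubic rules out anything smaller).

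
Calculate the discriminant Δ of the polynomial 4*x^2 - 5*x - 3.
Δ = 73

For a quadratic a x^2 + b x + c the discriminant is Δ = b^2 - 4ac = (-5)^2 - 4*(4)*(-3) = 25 - (-48) = 73.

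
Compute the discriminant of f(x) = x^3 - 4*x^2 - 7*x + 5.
Δ = 5281

For x^3 + a x^2 + b x + c the discriminant is Δ = 18 a b c - 4 a^3 c + a^2 b^2 - 4 b^3 - 27 c^2.
Plug a = -4, b = -7, c = 5:
  18*(-4)*(-7)*(5) - 4*(-4)^3*(5) + (-4)^2*(-7)^2 - 4*(-7)^3 - 27*(5)^2
  = 2520 + (1280) + 784 + (1372) + (-675)
  = 5281.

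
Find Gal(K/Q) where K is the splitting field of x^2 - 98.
Gal(K/Q) = Z/2Z (cyclic of order 2)

x^2 - 98 is irreducible over Q since 98 is not a rational square. The splitting field Q(sqrt(98)) has degree 2 over Q, and its unique nontrivial automorphism is sqrt(98) ↦ -sqrt(98). Hence Gal(Q(sqrt(98))/Q) = Z/2Z.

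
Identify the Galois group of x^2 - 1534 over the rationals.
Gal(K/Q) = Z/2Z (cyclic of order 2)

x^2 - 1534 is irreducible over Q since 1534 is not a rational square. The splitting field Q(sqrt(1534)) has degree 2 over Q, and its unique nontrivial automorphism is sqrt(1534) ↦ -sqrt(1534). Hence Gal(Q(sqrt(1534))/Q) = Z/2Z.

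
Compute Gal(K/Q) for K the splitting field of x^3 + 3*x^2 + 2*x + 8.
Gal(K/Q) = S_3 (symmetric group of order 6)

Compute the discriminant of x^3 + (3)*x^2 + (2)*x + (8): Δ = -1724. Since Δ is not a rational square, the Galois group is not contained in A_3; it must be the full S_3 (irreducibility of the cubic rules out anything smaller).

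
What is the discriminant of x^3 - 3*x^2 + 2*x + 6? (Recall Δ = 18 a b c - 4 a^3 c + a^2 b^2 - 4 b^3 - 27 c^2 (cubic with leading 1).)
Δ = -968

For x^3 + a x^2 + b x + c the discriminant is Δ = 18 a b c - 4 a^3 c + a^2 b^2 - 4 b^3 - 27 c^2.
Plug a = -3, b = 2, c = 6:
  18*(-3)*(2)*(6) - 4*(-3)^3*(6) + (-3)^2*(2)^2 - 4*(2)^3 - 27*(6)^2
  = -648 + (648) + 36 + (-32) + (-972)
  = -968.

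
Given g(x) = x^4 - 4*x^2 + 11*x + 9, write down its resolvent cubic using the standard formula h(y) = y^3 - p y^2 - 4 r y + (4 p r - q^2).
h(y) = y^3 + 4*y^2 - 36*y - 265

Identify coefficients: p = -4, q = 11, r = 9.
Plug into h(y) = y^3 - p y^2 - 4 r y + (4 p r - q^2):
  h(y) = y^3 - (-4) y^2 - 4*(9) y + (4*(-4)*(9) - (11)^2)
       = y^3 + (4) y^2 + (-36) y + (-265).
Simplifying: h(y) = y^3 + 4*y^2 - 36*y - 265.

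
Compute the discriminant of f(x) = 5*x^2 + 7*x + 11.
Δ = -171

For a quadratic a x^2 + b x + c the discriminant is Δ = b^2 - 4ac = (7)^2 - 4*(5)*(11) = 49 - (220) = -171.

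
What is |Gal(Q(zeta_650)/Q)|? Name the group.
|Gal(Q(zeta_650)/Q)| = phi(650) = 240; group ≅ (Z/650Z)^* ≅ Z/12Z × Z/20Z

The n-th cyclotomic polynomial Φ_650(x) is the minimal polynomial of zeta_650 over Q and has degree phi(650) = 240. So Q(zeta_650) is a degree-240 Galois extension with Galois group (Z/650Z)^*. By CRT, (Z/650Z)^* ≅ (Z/2Z)^* × (Z/25Z)^* × (Z/13Z)^*. Each prime-power unit group is (Z/2Z)^* ≅ trivial group (order 1); (Z/25Z)^* ≅ Z/20Z; (Z/13Z)^* ≅ Z/12Z. Hence Gal(Q(zeta_650)/Q) ≅ Z/12Z × Z/20Z.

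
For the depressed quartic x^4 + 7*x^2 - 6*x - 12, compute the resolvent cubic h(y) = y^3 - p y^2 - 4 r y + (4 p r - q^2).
h(y) = y^3 - 7*y^2 + 48*y - 372

Identify coefficients: p = 7, q = -6, r = -12.
Plug into h(y) = y^3 - p y^2 - 4 r y + (4 p r - q^2):
  h(y) = y^3 - (7) y^2 - 4*(-12) y + (4*(7)*(-12) - (-6)^2)
       = y^3 + (-7) y^2 + (48) y + (-372).
Simplifying: h(y) = y^3 - 7*y^2 + 48*y - 372.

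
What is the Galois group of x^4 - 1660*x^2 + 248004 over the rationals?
Gal(K/Q) = Z/2Z (cyclic of order 2)

f factors as (x^2 - 1494)(x^2 - 166), so the splitting field is K = Q(sqrt(1494), sqrt(166)). The squarefree part of 1494 is 166 and the squarefree part of 166 is also 166, so sqrt(1494) and sqrt(166) are both rational multiples of sqrt(166). Hence Q(sqrt(1494)) = Q(sqrt(166)) = Q(sqrt(166)), and the splitting field collapses to a single degree-2 extension with Galois group Z/2Z.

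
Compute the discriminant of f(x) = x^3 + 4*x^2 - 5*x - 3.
Δ = 2505

For x^3 + a x^2 + b x + c the discriminant is Δ = 18 a b c - 4 a^3 c + a^2 b^2 - 4 b^3 - 27 c^2.
Plug a = 4, b = -5, c = -3:
  18*(4)*(-5)*(-3) - 4*(4)^3*(-3) + (4)^2*(-5)^2 - 4*(-5)^3 - 27*(-3)^2
  = 1080 + (768) + 400 + (500) + (-243)
  = 2505.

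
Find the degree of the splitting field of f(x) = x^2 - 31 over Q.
[K:Q] = 2

The polynomial x^2 - 31 is irreducible over Q since 31 is not a perfect square. Its splitting field is Q(sqrt(31)), which has degree 2 over Q.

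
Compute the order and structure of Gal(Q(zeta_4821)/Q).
|Gal(Q(zeta_4821)/Q)| = phi(4821) = 3212; group ≅ (Z/4821Z)^* ≅ Z/2Z × Z/1606Z

The n-th cyclotomic polynomial Φ_4821(x) is the minimal polynomial of zeta_4821 over Q and has degree phi(4821) = 3212. So Q(zeta_4821) is a degree-3212 Galois extension with Galois group (Z/4821Z)^*. By CRT, (Z/4821Z)^* ≅ (Z/3Z)^* × (Z/1607Z)^*. Each prime-power unit group is (Z/3Z)^* ≅ Z/2Z; (Z/1607Z)^* ≅ Z/1606Z. Hence Gal(Q(zeta_4821)/Q) ≅ Z/2Z × Z/1606Z.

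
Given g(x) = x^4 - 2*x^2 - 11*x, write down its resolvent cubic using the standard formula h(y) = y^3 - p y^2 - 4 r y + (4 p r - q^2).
h(y) = y^3 + 2*y^2 - 121

Identify coefficients: p = -2, q = -11, r = 0.
Plug into h(y) = y^3 - p y^2 - 4 r y + (4 p r - q^2):
  h(y) = y^3 - (-2) y^2 - 4*(0) y + (4*(-2)*(0) - (-11)^2)
       = y^3 + (2) y^2 + (0) y + (-121).
Simplifying: h(y) = y^3 + 2*y^2 - 121.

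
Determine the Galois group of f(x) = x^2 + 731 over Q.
Gal(K/Q) = Z/2Z (cyclic of order 2)

x^2 + 731 is irreducible over Q since -731 is not a rational square. The splitting field Q(sqrt(-731)) has degree 2 over Q, and its unique nontrivial automorphism is sqrt(-731) ↦ -sqrt(-731). Hence Gal(Q(sqrt(-731))/Q) = Z/2Z.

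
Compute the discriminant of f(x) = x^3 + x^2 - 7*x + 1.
Δ = 1264

For x^3 + a x^2 + b x + c the discriminant is Δ = 18 a b c - 4 a^3 c + a^2 b^2 - 4 b^3 - 27 c^2.
Plug a = 1, b = -7, c = 1:
  18*(1)*(-7)*(1) - 4*(1)^3*(1) + (1)^2*(-7)^2 - 4*(-7)^3 - 27*(1)^2
  = -126 + (-4) + 49 + (1372) + (-27)
  = 1264.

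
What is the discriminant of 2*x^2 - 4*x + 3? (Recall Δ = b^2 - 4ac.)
Δ = -8

For a quadratic a x^2 + b x + c the discriminant is Δ = b^2 - 4ac = (-4)^2 - 4*(2)*(3) = 16 - (24) = -8.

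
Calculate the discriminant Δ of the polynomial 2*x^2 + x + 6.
Δ = -47

For a quadratic a x^2 + b x + c the discriminant is Δ = b^2 - 4ac = (1)^2 - 4*(2)*(6) = 1 - (48) = -47.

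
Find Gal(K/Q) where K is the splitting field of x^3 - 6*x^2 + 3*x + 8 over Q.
Gal(K/Q) = S_3 (symmetric group of order 6)

Compute the discriminant of x^3 + (-6)*x^2 + (3)*x + (8): Δ = 2808. Since Δ is not a rational square, the Galois group is not contained in A_3; it must be the full S_3 (irreducibility of the cubic rules out anything smaller).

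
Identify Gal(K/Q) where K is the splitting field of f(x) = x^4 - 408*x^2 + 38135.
Gal(K/Q) = V_4 (Klein four-group, Z/2Z × Z/2Z)

f factors as (x^2 - 145)(x^2 - 263), so the splitting field is K = Q(sqrt(145), sqrt(263)). The elements 145, 263, 38135 are all non-squares in Q, so sqrt(145) and sqrt(263) generate independent quadratic extensions. Thus [K:Q] = 4 and Gal(K/Q) is generated by the two order-2 automorphisms sqrt(145) ↦ -sqrt(145) and sqrt(263) ↦ -sqrt(263), giving V_4.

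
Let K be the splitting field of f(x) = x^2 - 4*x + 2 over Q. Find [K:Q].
[K:Q] = 2

The discriminant of x^2 + (-4)*x + (2) is b^2 - 4c = 16 - (8) = 8. Since 8 is not a perfect square in Q, the polynomial is irreducible over Q. Its two roots generate a degree-2 extension, so [K:Q] = 2.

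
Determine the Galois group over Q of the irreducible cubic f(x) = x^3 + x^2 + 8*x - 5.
Gal(K/Q) = S_3 (symmetric group of order 6)

Compute the discriminant of x^3 + (1)*x^2 + (8)*x + (-5): Δ = -3359. Since Δ is not a rational square, the Galois group is not contained in A_3; it must be the full S_3 (irreducibility of the cubic rules out anything smaller).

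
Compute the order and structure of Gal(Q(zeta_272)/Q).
|Gal(Q(zeta_272)/Q)| = phi(272) = 128; group ≅ (Z/272Z)^* ≅ Z/2Z × Z/4Z × Z/16Z

The n-th cyclotomic polynomial Φ_272(x) is the minimal polynomial of zeta_272 over Q and has degree phi(272) = 128. So Q(zeta_272) is a degree-128 Galois extension with Galois group (Z/272Z)^*. By CRT, (Z/272Z)^* ≅ (Z/16Z)^* × (Z/17Z)^*. Each prime-power unit group is (Z/16Z)^* ≅ Z/2Z × Z/4Z; (Z/17Z)^* ≅ Z/16Z. Hence Gal(Q(zeta_272)/Q) ≅ Z/2Z × Z/4Z × Z/16Z.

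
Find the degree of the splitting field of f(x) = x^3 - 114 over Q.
[K:Q] = 6

x^3 - 114 has one real root r = 114^(1/3) and two complex roots r*zeta_3, r*zeta_3^2 where zeta_3 = e^(2*pi*i/3). The splitting field is Q(r, zeta_3). [Q(r):Q] = 3 and [Q(zeta_3):Q] = 2 with gcd = 1, so [Q(r, zeta_3):Q] = 3 * 2 = 6.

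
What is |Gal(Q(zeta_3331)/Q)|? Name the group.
|Gal(Q(zeta_3331)/Q)| = phi(3331) = 3330; group ≅ (Z/3331Z)^* ≅ Z/3330Z

The n-th cyclotomic polynomial Φ_3331(x) is the minimal polynomial of zeta_3331 over Q and has degree phi(3331) = 3330. So Q(zeta_3331) is a degree-3330 Galois extension with Galois group (Z/3331Z)^*. (Z/3331Z)^* is cyclic since 3331 is an odd prime power (or 4). Hence Gal(Q(zeta_3331)/Q) ≅ Z/3330Z.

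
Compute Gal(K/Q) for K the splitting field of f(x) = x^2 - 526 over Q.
Gal(K/Q) = Z/2Z (cyclic of order 2)

x^2 - 526 is irreducible over Q since 526 is not a rational square. The splitting field Q(sqrt(526)) has degree 2 over Q, and its unique nontrivial automorphism is sqrt(526) ↦ -sqrt(526). Hence Gal(Q(sqrt(526))/Q) = Z/2Z.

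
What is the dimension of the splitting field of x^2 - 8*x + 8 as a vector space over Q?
[K:Q] = 2

The discriminant of x^2 + (-8)*x + (8) is b^2 - 4c = 64 - (32) = 32. Since 32 is not a perfect square in Q, the polynomial is irreducible over Q. Its two roots generate a degree-2 extension, so [K:Q] = 2.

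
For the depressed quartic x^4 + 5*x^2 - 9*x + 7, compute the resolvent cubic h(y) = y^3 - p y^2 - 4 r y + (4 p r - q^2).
h(y) = y^3 - 5*y^2 - 28*y + 59

Identify coefficients: p = 5, q = -9, r = 7.
Plug into h(y) = y^3 - p y^2 - 4 r y + (4 p r - q^2):
  h(y) = y^3 - (5) y^2 - 4*(7) y + (4*(5)*(7) - (-9)^2)
       = y^3 + (-5) y^2 + (-28) y + (59).
Simplifying: h(y) = y^3 - 5*y^2 - 28*y + 59.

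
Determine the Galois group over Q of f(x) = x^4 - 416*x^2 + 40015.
Gal(K/Q) = V_4 (Klein four-group, Z/2Z × Z/2Z)

f factors as (x^2 - 151)(x^2 - 265), so the splitting field is K = Q(sqrt(151), sqrt(265)). The elements 151, 265, 40015 are all non-squares in Q, so sqrt(151) and sqrt(265) generate independent quadratic extensions. Thus [K:Q] = 4 and Gal(K/Q) is generated by the two order-2 automorphisms sqrt(151) ↦ -sqrt(151) and sqrt(265) ↦ -sqrt(265), giving V_4.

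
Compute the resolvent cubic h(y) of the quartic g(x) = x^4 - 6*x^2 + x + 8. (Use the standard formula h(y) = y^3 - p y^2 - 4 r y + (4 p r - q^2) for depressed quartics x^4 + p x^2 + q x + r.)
h(y) = y^3 + 6*y^2 - 32*y - 193

Identify coefficients: p = -6, q = 1, r = 8.
Plug into h(y) = y^3 - p y^2 - 4 r y + (4 p r - q^2):
  h(y) = y^3 - (-6) y^2 - 4*(8) y + (4*(-6)*(8) - (1)^2)
       = y^3 + (6) y^2 + (-32) y + (-193).
Simplifying: h(y) = y^3 + 6*y^2 - 32*y - 193.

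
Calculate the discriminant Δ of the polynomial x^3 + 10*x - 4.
Δ = -4432

For a depressed cubic x^3 + p x + q the discriminant is Δ = -4 p^3 - 27 q^2 = -4*(10)^3 - 27*(-4)^2 = -4000 - 432 = -4432.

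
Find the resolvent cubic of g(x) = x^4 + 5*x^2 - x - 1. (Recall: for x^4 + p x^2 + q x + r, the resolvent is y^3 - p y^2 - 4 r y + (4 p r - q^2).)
h(y) = y^3 - 5*y^2 + 4*y - 21

Identify coefficients: p = 5, q = -1, r = -1.
Plug into h(y) = y^3 - p y^2 - 4 r y + (4 p r - q^2):
  h(y) = y^3 - (5) y^2 - 4*(-1) y + (4*(5)*(-1) - (-1)^2)
       = y^3 + (-5) y^2 + (4) y + (-21).
Simplifying: h(y) = y^3 - 5*y^2 + 4*y - 21.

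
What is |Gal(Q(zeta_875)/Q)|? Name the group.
|Gal(Q(zeta_875)/Q)| = phi(875) = 600; group ≅ (Z/875Z)^* ≅ Z/6Z × Z/100Z

The n-th cyclotomic polynomial Φ_875(x) is the minimal polynomial of zeta_875 over Q and has degree phi(875) = 600. So Q(zeta_875) is a degree-600 Galois extension with Galois group (Z/875Z)^*. By CRT, (Z/875Z)^* ≅ (Z/125Z)^* × (Z/7Z)^*. Each prime-power unit group is (Z/125Z)^* ≅ Z/100Z; (Z/7Z)^* ≅ Z/6Z. Hence Gal(Q(zeta_875)/Q) ≅ Z/6Z × Z/100Z.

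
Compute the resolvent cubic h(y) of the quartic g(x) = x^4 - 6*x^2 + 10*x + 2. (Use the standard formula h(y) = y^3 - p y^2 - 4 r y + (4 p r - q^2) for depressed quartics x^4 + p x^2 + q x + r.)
h(y) = y^3 + 6*y^2 - 8*y - 148

Identify coefficients: p = -6, q = 10, r = 2.
Plug into h(y) = y^3 - p y^2 - 4 r y + (4 p r - q^2):
  h(y) = y^3 - (-6) y^2 - 4*(2) y + (4*(-6)*(2) - (10)^2)
       = y^3 + (6) y^2 + (-8) y + (-148).
Simplifying: h(y) = y^3 + 6*y^2 - 8*y - 148.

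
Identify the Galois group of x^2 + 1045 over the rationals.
Gal(K/Q) = Z/2Z (cyclic of order 2)

x^2 + 1045 is irreducible over Q since -1045 is not a rational square. The splitting field Q(sqrt(-1045)) has degree 2 over Q, and its unique nontrivial automorphism is sqrt(-1045) ↦ -sqrt(-1045). Hence Gal(Q(sqrt(-1045))/Q) = Z/2Z.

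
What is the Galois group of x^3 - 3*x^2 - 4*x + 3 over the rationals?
Gal(K/Q) = S_3 (symmetric group of order 6)

Compute the discriminant of x^3 + (-3)*x^2 + (-4)*x + (3): Δ = 1129. Since Δ is not a rational square, the Galois group is not contained in A_3; it must be the full S_3 (irreducibility of the cubic rules out anything smaller).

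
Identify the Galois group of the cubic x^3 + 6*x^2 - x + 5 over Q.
Gal(K/Q) = S_3 (symmetric group of order 6)

Compute the discriminant of x^3 + (6)*x^2 + (-1)*x + (5): Δ = -5495. Since Δ is not a rational square, the Galois group is not contained in A_3; it must be the full S_3 (irreducibility of the cubic rules out anything smaller).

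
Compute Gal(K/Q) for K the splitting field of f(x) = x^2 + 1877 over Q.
Gal(K/Q) = Z/2Z (cyclic of order 2)

x^2 + 1877 is irreducible over Q since -1877 is not a rational square. The splitting field Q(sqrt(-1877)) has degree 2 over Q, and its unique nontrivial automorphism is sqrt(-1877) ↦ -sqrt(-1877). Hence Gal(Q(sqrt(-1877))/Q) = Z/2Z.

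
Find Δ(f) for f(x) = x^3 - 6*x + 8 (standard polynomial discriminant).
Δ = -864

For a depressed cubic x^3 + p x + q the discriminant is Δ = -4 p^3 - 27 q^2 = -4*(-6)^3 - 27*(8)^2 = 864 - 1728 = -864.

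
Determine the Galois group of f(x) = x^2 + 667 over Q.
Gal(K/Q) = Z/2Z (cyclic of order 2)

x^2 + 667 is irreducible over Q since -667 is not a rational square. The splitting field Q(sqrt(-667)) has degree 2 over Q, and its unique nontrivial automorphism is sqrt(-667) ↦ -sqrt(-667). Hence Gal(Q(sqrt(-667))/Q) = Z/2Z.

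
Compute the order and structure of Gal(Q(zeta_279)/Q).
|Gal(Q(zeta_279)/Q)| = phi(279) = 180; group ≅ (Z/279Z)^* ≅ Z/6Z × Z/30Z

The n-th cyclotomic polynomial Φ_279(x) is the minimal polynomial of zeta_279 over Q and has degree phi(279) = 180. So Q(zeta_279) is a degree-180 Galois extension with Galois group (Z/279Z)^*. By CRT, (Z/279Z)^* ≅ (Z/9Z)^* × (Z/31Z)^*. Each prime-power unit group is (Z/9Z)^* ≅ Z/6Z; (Z/31Z)^* ≅ Z/30Z. Hence Gal(Q(zeta_279)/Q) ≅ Z/6Z × Z/30Z.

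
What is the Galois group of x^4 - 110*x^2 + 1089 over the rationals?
Gal(K/Q) = Z/2Z (cyclic of order 2)

f factors as (x^2 - 99)(x^2 - 11), so the splitting field is K = Q(sqrt(99), sqrt(11)). The squarefree part of 99 is 11 and the squarefree part of 11 is also 11, so sqrt(99) and sqrt(11) are both rational multiples of sqrt(11). Hence Q(sqrt(99)) = Q(sqrt(11)) = Q(sqrt(11)), and the splitting field collapses to a single degree-2 extension with Galois group Z/2Z.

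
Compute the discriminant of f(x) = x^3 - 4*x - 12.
Δ = -3632

For a depressed cubic x^3 + p x + q the discriminant is Δ = -4 p^3 - 27 q^2 = -4*(-4)^3 - 27*(-12)^2 = 256 - 3888 = -3632.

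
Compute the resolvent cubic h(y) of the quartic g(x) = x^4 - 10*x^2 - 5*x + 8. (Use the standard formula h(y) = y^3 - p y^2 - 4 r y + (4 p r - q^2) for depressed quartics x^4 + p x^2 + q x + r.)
h(y) = y^3 + 10*y^2 - 32*y - 345

Identify coefficients: p = -10, q = -5, r = 8.
Plug into h(y) = y^3 - p y^2 - 4 r y + (4 p r - q^2):
  h(y) = y^3 - (-10) y^2 - 4*(8) y + (4*(-10)*(8) - (-5)^2)
       = y^3 + (10) y^2 + (-32) y + (-345).
Simplifying: h(y) = y^3 + 10*y^2 - 32*y - 345.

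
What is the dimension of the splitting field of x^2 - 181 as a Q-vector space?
[K:Q] = 2

The polynomial x^2 - 181 is irreducible over Q since 181 is not a perfect square. Its splitting field is Q(sqrt(181)), which has degree 2 over Q.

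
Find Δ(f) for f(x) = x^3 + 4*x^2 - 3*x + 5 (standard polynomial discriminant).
Δ = -2783

For x^3 + a x^2 + b x + c the discriminant is Δ = 18 a b c - 4 a^3 c + a^2 b^2 - 4 b^3 - 27 c^2.
Plug a = 4, b = -3, c = 5:
  18*(4)*(-3)*(5) - 4*(4)^3*(5) + (4)^2*(-3)^2 - 4*(-3)^3 - 27*(5)^2
  = -1080 + (-1280) + 144 + (108) + (-675)
  = -2783.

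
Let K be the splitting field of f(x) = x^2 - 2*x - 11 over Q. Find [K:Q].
[K:Q] = 2

The discriminant of x^2 + (-2)*x + (-11) is b^2 - 4c = 4 - (-44) = 48. Since 48 is not a perfect square in Q, the polynomial is irreducible over Q. Its two roots generate a degree-2 extension, so [K:Q] = 2.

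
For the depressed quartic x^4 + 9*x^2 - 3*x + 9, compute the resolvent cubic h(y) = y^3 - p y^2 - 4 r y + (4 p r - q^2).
h(y) = y^3 - 9*y^2 - 36*y + 315

Identify coefficients: p = 9, q = -3, r = 9.
Plug into h(y) = y^3 - p y^2 - 4 r y + (4 p r - q^2):
  h(y) = y^3 - (9) y^2 - 4*(9) y + (4*(9)*(9) - (-3)^2)
       = y^3 + (-9) y^2 + (-36) y + (315).
Simplifying: h(y) = y^3 - 9*y^2 - 36*y + 315.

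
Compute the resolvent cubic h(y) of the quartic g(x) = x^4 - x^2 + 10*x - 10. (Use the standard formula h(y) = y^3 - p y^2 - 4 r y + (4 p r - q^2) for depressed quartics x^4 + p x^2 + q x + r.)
h(y) = y^3 + y^2 + 40*y - 60

Identify coefficients: p = -1, q = 10, r = -10.
Plug into h(y) = y^3 - p y^2 - 4 r y + (4 p r - q^2):
  h(y) = y^3 - (-1) y^2 - 4*(-10) y + (4*(-1)*(-10) - (10)^2)
       = y^3 + (1) y^2 + (40) y + (-60).
Simplifying: h(y) = y^3 + y^2 + 40*y - 60.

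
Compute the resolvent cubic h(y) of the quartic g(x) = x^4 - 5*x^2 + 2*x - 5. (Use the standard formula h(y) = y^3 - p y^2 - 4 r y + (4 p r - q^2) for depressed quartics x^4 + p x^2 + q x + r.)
h(y) = y^3 + 5*y^2 + 20*y + 96

Identify coefficients: p = -5, q = 2, r = -5.
Plug into h(y) = y^3 - p y^2 - 4 r y + (4 p r - q^2):
  h(y) = y^3 - (-5) y^2 - 4*(-5) y + (4*(-5)*(-5) - (2)^2)
       = y^3 + (5) y^2 + (20) y + (96).
Simplifying: h(y) = y^3 + 5*y^2 + 20*y + 96.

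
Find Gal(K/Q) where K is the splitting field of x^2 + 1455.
Gal(K/Q) = Z/2Z (cyclic of order 2)

x^2 + 1455 is irreducible over Q since -1455 is not a rational square. The splitting field Q(sqrt(-1455)) has degree 2 over Q, and its unique nontrivial automorphism is sqrt(-1455) ↦ -sqrt(-1455). Hence Gal(Q(sqrt(-1455))/Q) = Z/2Z.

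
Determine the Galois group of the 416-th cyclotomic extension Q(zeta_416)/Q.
|Gal(Q(zeta_416)/Q)| = phi(416) = 192; group ≅ (Z/416Z)^* ≅ Z/2Z × Z/8Z × Z/12Z

The n-th cyclotomic polynomial Φ_416(x) is the minimal polynomial of zeta_416 over Q and has degree phi(416) = 192. So Q(zeta_416) is a degree-192 Galois extension with Galois group (Z/416Z)^*. By CRT, (Z/416Z)^* ≅ (Z/32Z)^* × (Z/13Z)^*. Each prime-power unit group is (Z/32Z)^* ≅ Z/2Z × Z/8Z; (Z/13Z)^* ≅ Z/12Z. Hence Gal(Q(zeta_416)/Q) ≅ Z/2Z × Z/8Z × Z/12Z.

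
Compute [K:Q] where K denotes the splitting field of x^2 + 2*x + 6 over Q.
[K:Q] = 2

The discriminant of x^2 + (2)*x + (6) is b^2 - 4c = 4 - (24) = -20. Since -20 is not a perfect square in Q, the polynomial is irreducible over Q. Its two roots generate a degree-2 extension, so [K:Q] = 2.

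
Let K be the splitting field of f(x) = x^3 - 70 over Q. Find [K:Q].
[K:Q] = 6

x^3 - 70 has one real root r = 70^(1/3) and two complex roots r*zeta_3, r*zeta_3^2 where zeta_3 = e^(2*pi*i/3). The splitting field is Q(r, zeta_3). [Q(r):Q] = 3 and [Q(zeta_3):Q] = 2 with gcd = 1, so [Q(r, zeta_3):Q] = 3 * 2 = 6.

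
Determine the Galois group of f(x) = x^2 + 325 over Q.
Gal(K/Q) = Z/2Z (cyclic of order 2)

x^2 + 325 is irreducible over Q since -325 is not a rational square. The splitting field Q(sqrt(-325)) has degree 2 over Q, and its unique nontrivial automorphism is sqrt(-325) ↦ -sqrt(-325). Hence Gal(Q(sqrt(-325))/Q) = Z/2Z.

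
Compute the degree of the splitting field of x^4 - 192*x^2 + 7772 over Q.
[K:Q] = 4

f factors as (x^2 - 58)(x^2 - 134); the splitting field is K = Q(sqrt(58), sqrt(134)). Since 58, 134, and 7772 are all non-squares in Q, the three subfields Q(sqrt(58)), Q(sqrt(134)), Q(sqrt(7772)) are distinct degree-2 extensions, so [K:Q] = 4 (Klein four Galois group).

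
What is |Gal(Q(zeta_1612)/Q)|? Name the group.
|Gal(Q(zeta_1612)/Q)| = phi(1612) = 720; group ≅ (Z/1612Z)^* ≅ Z/2Z × Z/12Z × Z/30Z

The n-th cyclotomic polynomial Φ_1612(x) is the minimal polynomial of zeta_1612 over Q and has degree phi(1612) = 720. So Q(zeta_1612) is a degree-720 Galois extension with Galois group (Z/1612Z)^*. By CRT, (Z/1612Z)^* ≅ (Z/4Z)^* × (Z/13Z)^* × (Z/31Z)^*. Each prime-power unit group is (Z/4Z)^* ≅ Z/2Z; (Z/13Z)^* ≅ Z/12Z; (Z/31Z)^* ≅ Z/30Z. Hence Gal(Q(zeta_1612)/Q) ≅ Z/2Z × Z/12Z × Z/30Z.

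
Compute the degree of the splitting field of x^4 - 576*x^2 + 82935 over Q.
[K:Q] = 4

f factors as (x^2 - 285)(x^2 - 291); the splitting field is K = Q(sqrt(285), sqrt(291)). Since 285, 291, and 82935 are all non-squares in Q, the three subfields Q(sqrt(285)), Q(sqrt(291)), Q(sqrt(82935)) are distinct degree-2 extensions, so [K:Q] = 4 (Klein four Galois group).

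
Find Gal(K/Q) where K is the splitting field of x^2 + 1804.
Gal(K/Q) = Z/2Z (cyclic of order 2)

x^2 + 1804 is irreducible over Q since -1804 is not a rational square. The splitting field Q(sqrt(-1804)) has degree 2 over Q, and its unique nontrivial automorphism is sqrt(-1804) ↦ -sqrt(-1804). Hence Gal(Q(sqrt(-1804))/Q) = Z/2Z.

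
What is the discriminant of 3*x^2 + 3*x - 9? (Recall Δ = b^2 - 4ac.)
Δ = 117

For a quadratic a x^2 + b x + c the discriminant is Δ = b^2 - 4ac = (3)^2 - 4*(3)*(-9) = 9 - (-108) = 117.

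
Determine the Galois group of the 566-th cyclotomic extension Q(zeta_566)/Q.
|Gal(Q(zeta_566)/Q)| = phi(566) = 282; group ≅ (Z/566Z)^* ≅ Z/282Z

The n-th cyclotomic polynomial Φ_566(x) is the minimal polynomial of zeta_566 over Q and has degree phi(566) = 282. So Q(zeta_566) is a degree-282 Galois extension with Galois group (Z/566Z)^*. By CRT, (Z/566Z)^* ≅ (Z/2Z)^* × (Z/283Z)^*. Each prime-power unit group is (Z/2Z)^* ≅ trivial group (order 1); (Z/283Z)^* ≅ Z/282Z. Hence Gal(Q(zeta_566)/Q) ≅ Z/282Z.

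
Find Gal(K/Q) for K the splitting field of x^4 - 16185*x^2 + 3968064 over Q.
Gal(K/Q) = Z/2Z (cyclic of order 2)

f factors as (x^2 - 249)(x^2 - 15936), so the splitting field is K = Q(sqrt(249), sqrt(15936)). The squarefree part of 249 is 249 and the squarefree part of 15936 is also 249, so sqrt(249) and sqrt(15936) are both rational multiples of sqrt(249). Hence Q(sqrt(249)) = Q(sqrt(15936)) = Q(sqrt(249)), and the splitting field collapses to a single degree-2 extension with Galois group Z/2Z.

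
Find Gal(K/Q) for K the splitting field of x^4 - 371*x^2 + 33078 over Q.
Gal(K/Q) = V_4 (Klein four-group, Z/2Z × Z/2Z)

f factors as (x^2 - 222)(x^2 - 149), so the splitting field is K = Q(sqrt(222), sqrt(149)). The elements 222, 149, 33078 are all non-squares in Q, so sqrt(222) and sqrt(149) generate independent quadratic extensions. Thus [K:Q] = 4 and Gal(K/Q) is generated by the two order-2 automorphisms sqrt(222) ↦ -sqrt(222) and sqrt(149) ↦ -sqrt(149), giving V_4.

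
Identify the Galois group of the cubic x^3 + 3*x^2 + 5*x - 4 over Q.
Gal(K/Q) = S_3 (symmetric group of order 6)

Compute the discriminant of x^3 + (3)*x^2 + (5)*x + (-4): Δ = -1355. Since Δ is not a rational square, the Galois group is not contained in A_3; it must be the full S_3 (irreducibility of the cubic rules out anything smaller).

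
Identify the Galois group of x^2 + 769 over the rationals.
Gal(K/Q) = Z/2Z (cyclic of order 2)

x^2 + 769 is irreducible over Q since -769 is not a rational square. The splitting field Q(sqrt(-769)) has degree 2 over Q, and its unique nontrivial automorphism is sqrt(-769) ↦ -sqrt(-769). Hence Gal(Q(sqrt(-769))/Q) = Z/2Z.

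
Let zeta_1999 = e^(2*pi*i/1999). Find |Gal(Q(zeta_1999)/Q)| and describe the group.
|Gal(Q(zeta_1999)/Q)| = phi(1999) = 1998; group ≅ (Z/1999Z)^* ≅ Z/1998Z

The n-th cyclotomic polynomial Φ_1999(x) is the minimal polynomial of zeta_1999 over Q and has degree phi(1999) = 1998. So Q(zeta_1999) is a degree-1998 Galois extension with Galois group (Z/1999Z)^*. (Z/1999Z)^* is cyclic since 1999 is an odd prime power (or 4). Hence Gal(Q(zeta_1999)/Q) ≅ Z/1998Z.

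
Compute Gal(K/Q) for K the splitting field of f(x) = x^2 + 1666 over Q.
Gal(K/Q) = Z/2Z (cyclic of order 2)

x^2 + 1666 is irreducible over Q since -1666 is not a rational square. The splitting field Q(sqrt(-1666)) has degree 2 over Q, and its unique nontrivial automorphism is sqrt(-1666) ↦ -sqrt(-1666). Hence Gal(Q(sqrt(-1666))/Q) = Z/2Z.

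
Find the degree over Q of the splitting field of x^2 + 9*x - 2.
[K:Q] = 2

The discriminant of x^2 + (9)*x + (-2) is b^2 - 4c = 81 - (-8) = 89. Since 89 is not a perfect square in Q, the polynomial is irreducible over Q. Its two roots generate a degree-2 extension, so [K:Q] = 2.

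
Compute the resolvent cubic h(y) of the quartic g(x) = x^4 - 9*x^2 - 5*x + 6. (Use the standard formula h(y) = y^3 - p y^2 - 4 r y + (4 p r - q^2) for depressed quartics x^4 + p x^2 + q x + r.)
h(y) = y^3 + 9*y^2 - 24*y - 241

Identify coefficients: p = -9, q = -5, r = 6.
Plug into h(y) = y^3 - p y^2 - 4 r y + (4 p r - q^2):
  h(y) = y^3 - (-9) y^2 - 4*(6) y + (4*(-9)*(6) - (-5)^2)
       = y^3 + (9) y^2 + (-24) y + (-241).
Simplifying: h(y) = y^3 + 9*y^2 - 24*y - 241.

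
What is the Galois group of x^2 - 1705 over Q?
Gal(K/Q) = Z/2Z (cyclic of order 2)

x^2 - 1705 is irreducible over Q since 1705 is not a rational square. The splitting field Q(sqrt(1705)) has degree 2 over Q, and its unique nontrivial automorphism is sqrt(1705) ↦ -sqrt(1705). Hence Gal(Q(sqrt(1705))/Q) = Z/2Z.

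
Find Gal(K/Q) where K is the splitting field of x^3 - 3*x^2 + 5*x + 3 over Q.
Gal(K/Q) = S_3 (symmetric group of order 6)

Compute the discriminant of x^3 + (-3)*x^2 + (5)*x + (3): Δ = -1004. Since Δ is not a rational square, the Galois group is not contained in A_3; it must be the full S_3 (irreducibility of the cubic rules out anything smaller).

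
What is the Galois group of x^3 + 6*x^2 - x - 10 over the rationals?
Gal(K/Q) = S_3 (symmetric group of order 6)

Compute the discriminant of x^3 + (6)*x^2 + (-1)*x + (-10): Δ = 7060. Since Δ is not a rational square, the Galois group is not contained in A_3; it must be the full S_3 (irreducibility of the cubic rules out anything smaller).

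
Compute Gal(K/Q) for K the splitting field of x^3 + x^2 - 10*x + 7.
Gal(K/Q) = S_3 (symmetric group of order 6)

Compute the discriminant of x^3 + (1)*x^2 + (-10)*x + (7): Δ = 1489. Since Δ is not a rational square, the Galois group is not contained in A_3; it must be the full S_3 (irreducibility of the cubic rules out anything smaller).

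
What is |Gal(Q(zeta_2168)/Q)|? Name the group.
|Gal(Q(zeta_2168)/Q)| = phi(2168) = 1080; group ≅ (Z/2168Z)^* ≅ Z/2Z × Z/2Z × Z/270Z

The n-th cyclotomic polynomial Φ_2168(x) is the minimal polynomial of zeta_2168 over Q and has degree phi(2168) = 1080. So Q(zeta_2168) is a degree-1080 Galois extension with Galois group (Z/2168Z)^*. By CRT, (Z/2168Z)^* ≅ (Z/8Z)^* × (Z/271Z)^*. Each prime-power unit group is (Z/8Z)^* ≅ Z/2Z × Z/2Z; (Z/271Z)^* ≅ Z/270Z. Hence Gal(Q(zeta_2168)/Q) ≅ Z/2Z × Z/2Z × Z/270Z.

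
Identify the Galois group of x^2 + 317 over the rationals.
Gal(K/Q) = Z/2Z (cyclic of order 2)

x^2 + 317 is irreducible over Q since -317 is not a rational square. The splitting field Q(sqrt(-317)) has degree 2 over Q, and its unique nontrivial automorphism is sqrt(-317) ↦ -sqrt(-317). Hence Gal(Q(sqrt(-317))/Q) = Z/2Z.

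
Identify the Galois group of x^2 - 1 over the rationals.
Gal(K/Q) = trivial group (order 1)

x^2 - 1 factors as (x - 1)(x + 1) over Q, so its splitting field is Q itself and the Galois group is trivial.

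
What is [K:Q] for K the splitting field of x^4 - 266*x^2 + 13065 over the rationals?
[K:Q] = 4

f factors as (x^2 - 201)(x^2 - 65); the splitting field is K = Q(sqrt(201), sqrt(65)). Since 201, 65, and 13065 are all non-squares in Q, the three subfields Q(sqrt(201)), Q(sqrt(65)), Q(sqrt(13065)) are distinct degree-2 extensions, so [K:Q] = 4 (Klein four Galois group).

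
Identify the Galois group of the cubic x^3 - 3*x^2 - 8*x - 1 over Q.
Gal(K/Q) = S_3 (symmetric group of order 6)

Compute the discriminant of x^3 + (-3)*x^2 + (-8)*x + (-1): Δ = 2057. Since Δ is not a rational square, the Galois group is not contained in A_3; it must be the full S_3 (irreducibility of the cubic rules out anything smaller).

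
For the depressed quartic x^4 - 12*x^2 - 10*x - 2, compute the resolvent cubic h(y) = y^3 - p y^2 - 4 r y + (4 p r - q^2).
h(y) = y^3 + 12*y^2 + 8*y - 4

Identify coefficients: p = -12, q = -10, r = -2.
Plug into h(y) = y^3 - p y^2 - 4 r y + (4 p r - q^2):
  h(y) = y^3 - (-12) y^2 - 4*(-2) y + (4*(-12)*(-2) - (-10)^2)
       = y^3 + (12) y^2 + (8) y + (-4).
Simplifying: h(y) = y^3 + 12*y^2 + 8*y - 4.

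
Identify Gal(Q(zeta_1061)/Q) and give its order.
|Gal(Q(zeta_1061)/Q)| = phi(1061) = 1060; group ≅ (Z/1061Z)^* ≅ Z/1060Z

The n-th cyclotomic polynomial Φ_1061(x) is the minimal polynomial of zeta_1061 over Q and has degree phi(1061) = 1060. So Q(zeta_1061) is a degree-1060 Galois extension with Galois group (Z/1061Z)^*. (Z/1061Z)^* is cyclic since 1061 is an odd prime power (or 4). Hence Gal(Q(zeta_1061)/Q) ≅ Z/1060Z.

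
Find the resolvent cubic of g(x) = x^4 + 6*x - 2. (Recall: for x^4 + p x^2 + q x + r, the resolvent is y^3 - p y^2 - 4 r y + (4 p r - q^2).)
h(y) = y^3 + 8*y - 36

Identify coefficients: p = 0, q = 6, r = -2.
Plug into h(y) = y^3 - p y^2 - 4 r y + (4 p r - q^2):
  h(y) = y^3 - (0) y^2 - 4*(-2) y + (4*(0)*(-2) - (6)^2)
       = y^3 + (0) y^2 + (8) y + (-36).
Simplifying: h(y) = y^3 + 8*y - 36.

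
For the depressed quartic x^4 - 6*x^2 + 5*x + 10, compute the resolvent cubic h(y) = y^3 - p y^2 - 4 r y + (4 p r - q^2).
h(y) = y^3 + 6*y^2 - 40*y - 265

Identify coefficients: p = -6, q = 5, r = 10.
Plug into h(y) = y^3 - p y^2 - 4 r y + (4 p r - q^2):
  h(y) = y^3 - (-6) y^2 - 4*(10) y + (4*(-6)*(10) - (5)^2)
       = y^3 + (6) y^2 + (-40) y + (-265).
Simplifying: h(y) = y^3 + 6*y^2 - 40*y - 265.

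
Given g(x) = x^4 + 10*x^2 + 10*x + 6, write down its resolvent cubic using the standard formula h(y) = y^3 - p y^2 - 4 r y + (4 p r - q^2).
h(y) = y^3 - 10*y^2 - 24*y + 140

Identify coefficients: p = 10, q = 10, r = 6.
Plug into h(y) = y^3 - p y^2 - 4 r y + (4 p r - q^2):
  h(y) = y^3 - (10) y^2 - 4*(6) y + (4*(10)*(6) - (10)^2)
       = y^3 + (-10) y^2 + (-24) y + (140).
Simplifying: h(y) = y^3 - 10*y^2 - 24*y + 140.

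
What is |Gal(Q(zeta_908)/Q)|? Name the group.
|Gal(Q(zeta_908)/Q)| = phi(908) = 452; group ≅ (Z/908Z)^* ≅ Z/2Z × Z/226Z

The n-th cyclotomic polynomial Φ_908(x) is the minimal polynomial of zeta_908 over Q and has degree phi(908) = 452. So Q(zeta_908) is a degree-452 Galois extension with Galois group (Z/908Z)^*. By CRT, (Z/908Z)^* ≅ (Z/4Z)^* × (Z/227Z)^*. Each prime-power unit group is (Z/4Z)^* ≅ Z/2Z; (Z/227Z)^* ≅ Z/226Z. Hence Gal(Q(zeta_908)/Q) ≅ Z/2Z × Z/226Z.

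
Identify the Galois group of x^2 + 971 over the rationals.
Gal(K/Q) = Z/2Z (cyclic of order 2)

x^2 + 971 is irreducible over Q since -971 is not a rational square. The splitting field Q(sqrt(-971)) has degree 2 over Q, and its unique nontrivial automorphism is sqrt(-971) ↦ -sqrt(-971). Hence Gal(Q(sqrt(-971))/Q) = Z/2Z.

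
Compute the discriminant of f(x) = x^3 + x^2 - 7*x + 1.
Δ = 1264

For x^3 + a x^2 + b x + c the discriminant is Δ = 18 a b c - 4 a^3 c + a^2 b^2 - 4 b^3 - 27 c^2.
Plug a = 1, b = -7, c = 1:
  18*(1)*(-7)*(1) - 4*(1)^3*(1) + (1)^2*(-7)^2 - 4*(-7)^3 - 27*(1)^2
  = -126 + (-4) + 49 + (1372) + (-27)
  = 1264.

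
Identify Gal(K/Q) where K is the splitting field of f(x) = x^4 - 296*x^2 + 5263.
Gal(K/Q) = V_4 (Klein four-group, Z/2Z × Z/2Z)

f factors as (x^2 - 19)(x^2 - 277), so the splitting field is K = Q(sqrt(19), sqrt(277)). The elements 19, 277, 5263 are all non-squares in Q, so sqrt(19) and sqrt(277) generate independent quadratic extensions. Thus [K:Q] = 4 and Gal(K/Q) is generated by the two order-2 automorphisms sqrt(19) ↦ -sqrt(19) and sqrt(277) ↦ -sqrt(277), giving V_4.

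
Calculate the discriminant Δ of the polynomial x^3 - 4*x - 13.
Δ = -4307

For a depressed cubic x^3 + p x + q the discriminant is Δ = -4 p^3 - 27 q^2 = -4*(-4)^3 - 27*(-13)^2 = 256 - 4563 = -4307.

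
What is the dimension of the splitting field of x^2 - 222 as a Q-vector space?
[K:Q] = 2

The polynomial x^2 - 222 is irreducible over Q since 222 is not a perfect square. Its splitting field is Q(sqrt(222)), which has degree 2 over Q.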